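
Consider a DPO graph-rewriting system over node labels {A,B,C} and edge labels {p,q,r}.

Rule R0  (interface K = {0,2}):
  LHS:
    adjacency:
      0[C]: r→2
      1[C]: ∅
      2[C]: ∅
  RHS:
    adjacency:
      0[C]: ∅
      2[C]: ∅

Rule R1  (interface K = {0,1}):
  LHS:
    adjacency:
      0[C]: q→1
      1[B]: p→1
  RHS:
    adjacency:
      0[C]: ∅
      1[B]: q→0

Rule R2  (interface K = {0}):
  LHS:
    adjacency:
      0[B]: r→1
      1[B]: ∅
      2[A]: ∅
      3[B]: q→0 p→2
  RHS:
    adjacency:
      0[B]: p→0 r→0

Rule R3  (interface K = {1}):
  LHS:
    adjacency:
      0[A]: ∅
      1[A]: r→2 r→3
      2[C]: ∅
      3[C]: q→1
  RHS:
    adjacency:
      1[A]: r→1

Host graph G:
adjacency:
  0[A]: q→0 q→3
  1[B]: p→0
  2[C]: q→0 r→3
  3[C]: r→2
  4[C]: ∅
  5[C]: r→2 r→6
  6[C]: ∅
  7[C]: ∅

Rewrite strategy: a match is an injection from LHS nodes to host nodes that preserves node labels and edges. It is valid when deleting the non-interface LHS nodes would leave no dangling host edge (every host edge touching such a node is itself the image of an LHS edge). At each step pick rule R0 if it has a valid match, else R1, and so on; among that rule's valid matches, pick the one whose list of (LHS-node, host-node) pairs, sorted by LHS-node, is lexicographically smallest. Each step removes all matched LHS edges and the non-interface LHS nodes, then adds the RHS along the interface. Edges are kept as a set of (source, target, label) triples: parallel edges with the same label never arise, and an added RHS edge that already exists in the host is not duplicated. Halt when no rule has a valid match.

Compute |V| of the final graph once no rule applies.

Answer: 6

Rewrite trace:
[0] host  ⇒  8 nodes, 8 edges  {0-q->0 0-q->3 1-p->0 2-q->0 2-r->3 3-r->2 5-r->2 5-r->6}
[1] R0 @ {0↦2, 1↦4, 2↦3}  ⇒  7 nodes, 7 edges  {0-q->0 0-q->3 1-p->0 2-q->0 3-r->2 5-r->2 5-r->6}
[2] R0 @ {0↦3, 1↦7, 2↦2}  ⇒  6 nodes, 6 edges  {0-q->0 0-q->3 1-p->0 2-q->0 5-r->2 5-r->6}
final graph: no rule applies after step 2
NF nodes: {0:A, 1:B, 2:C, 3:C, 5:C, 6:C}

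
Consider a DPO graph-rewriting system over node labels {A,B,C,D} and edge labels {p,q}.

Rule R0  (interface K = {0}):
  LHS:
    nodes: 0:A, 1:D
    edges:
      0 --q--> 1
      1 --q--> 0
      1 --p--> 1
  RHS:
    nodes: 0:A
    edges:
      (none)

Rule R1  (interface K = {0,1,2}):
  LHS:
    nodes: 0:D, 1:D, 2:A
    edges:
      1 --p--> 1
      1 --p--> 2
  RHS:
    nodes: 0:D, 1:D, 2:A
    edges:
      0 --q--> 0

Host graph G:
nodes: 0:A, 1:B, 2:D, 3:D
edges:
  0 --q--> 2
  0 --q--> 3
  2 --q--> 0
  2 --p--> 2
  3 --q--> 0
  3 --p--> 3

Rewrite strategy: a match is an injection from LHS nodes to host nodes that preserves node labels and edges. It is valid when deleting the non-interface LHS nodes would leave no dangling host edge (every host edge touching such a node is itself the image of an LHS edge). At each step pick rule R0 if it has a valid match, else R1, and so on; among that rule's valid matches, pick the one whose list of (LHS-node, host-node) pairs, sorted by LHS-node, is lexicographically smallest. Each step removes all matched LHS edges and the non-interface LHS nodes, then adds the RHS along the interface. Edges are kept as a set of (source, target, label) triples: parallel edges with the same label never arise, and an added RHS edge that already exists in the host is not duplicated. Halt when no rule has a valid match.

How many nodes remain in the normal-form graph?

start.  V:4 E:6  edges: 0-q->2 0-q->3 2-q->0 2-p->2 3-q->0 3-p->3
1. fire R0 via {0↦0, 1↦2}  →  V:3 E:3  edges: 0-q->3 3-q->0 3-p->3
2. fire R0 via {0↦0, 1↦3}  →  V:2 E:0  edges: ∅
normal form: no rule applies after step 2
NF nodes: {0:A, 1:B}

Answer: 2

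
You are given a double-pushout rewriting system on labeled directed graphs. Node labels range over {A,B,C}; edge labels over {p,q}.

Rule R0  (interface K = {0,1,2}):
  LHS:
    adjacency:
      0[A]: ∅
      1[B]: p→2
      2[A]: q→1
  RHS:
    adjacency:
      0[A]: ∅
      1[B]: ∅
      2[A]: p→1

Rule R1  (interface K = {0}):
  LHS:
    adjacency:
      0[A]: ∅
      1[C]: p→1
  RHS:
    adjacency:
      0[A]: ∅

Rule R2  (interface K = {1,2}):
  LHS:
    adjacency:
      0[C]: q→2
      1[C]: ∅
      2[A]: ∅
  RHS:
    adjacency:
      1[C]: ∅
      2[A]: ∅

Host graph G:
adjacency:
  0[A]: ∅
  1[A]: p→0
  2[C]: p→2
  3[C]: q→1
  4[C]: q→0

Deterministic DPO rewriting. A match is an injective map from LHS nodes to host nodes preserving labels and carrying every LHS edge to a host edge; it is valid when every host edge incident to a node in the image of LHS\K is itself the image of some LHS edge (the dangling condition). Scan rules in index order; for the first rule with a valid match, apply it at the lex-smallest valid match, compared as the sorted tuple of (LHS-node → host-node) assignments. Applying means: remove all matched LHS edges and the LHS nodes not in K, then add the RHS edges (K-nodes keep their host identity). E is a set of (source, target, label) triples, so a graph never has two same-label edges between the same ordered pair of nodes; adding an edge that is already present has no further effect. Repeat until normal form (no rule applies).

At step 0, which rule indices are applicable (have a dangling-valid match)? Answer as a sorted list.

Answer: [R1,R2]

Derivation:
R0: no valid match — LHS pattern not found
R1: 2 valid matches — {0↦0, 1↦2}, {0↦1, 1↦2}
R2: 4 valid matches — {0↦3, 1↦2, 2↦1}, {0↦3, 1↦4, 2↦1}, {0↦4, 1↦2, 2↦0} (+1 more)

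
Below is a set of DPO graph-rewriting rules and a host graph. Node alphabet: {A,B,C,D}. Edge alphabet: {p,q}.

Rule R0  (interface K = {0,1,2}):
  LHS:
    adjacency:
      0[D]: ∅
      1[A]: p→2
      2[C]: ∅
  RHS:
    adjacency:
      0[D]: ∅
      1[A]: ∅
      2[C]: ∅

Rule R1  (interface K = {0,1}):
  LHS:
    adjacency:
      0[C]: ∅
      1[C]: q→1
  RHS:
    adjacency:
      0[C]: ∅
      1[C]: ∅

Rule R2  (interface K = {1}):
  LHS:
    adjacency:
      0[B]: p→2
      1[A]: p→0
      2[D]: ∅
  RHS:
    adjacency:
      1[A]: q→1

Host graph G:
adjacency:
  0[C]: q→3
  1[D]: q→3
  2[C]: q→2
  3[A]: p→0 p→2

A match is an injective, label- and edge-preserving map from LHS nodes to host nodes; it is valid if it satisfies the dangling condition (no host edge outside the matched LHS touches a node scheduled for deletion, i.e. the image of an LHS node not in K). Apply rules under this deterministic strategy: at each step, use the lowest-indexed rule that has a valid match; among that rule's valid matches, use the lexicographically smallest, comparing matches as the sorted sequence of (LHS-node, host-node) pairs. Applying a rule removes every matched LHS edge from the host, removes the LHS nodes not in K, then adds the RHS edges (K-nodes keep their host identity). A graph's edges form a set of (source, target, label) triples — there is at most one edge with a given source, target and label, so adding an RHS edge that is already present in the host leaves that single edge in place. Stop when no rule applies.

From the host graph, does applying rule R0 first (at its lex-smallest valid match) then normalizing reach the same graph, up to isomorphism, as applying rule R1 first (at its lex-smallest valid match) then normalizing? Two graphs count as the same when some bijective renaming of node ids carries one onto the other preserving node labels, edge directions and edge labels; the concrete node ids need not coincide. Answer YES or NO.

Answer: YES

Derivation:
branch R0-first: apply at {0↦1, 1↦3, 2↦0} → |E|=4, then 2 more step(s) → NF |V|=4 |E|=2 V={0:C, 1:D, 2:C, 3:A} E=0-q->3 1-q->3
branch R1-first: apply at {0↦0, 1↦2} → |E|=4, then 2 more step(s) → NF |V|=4 |E|=2 V={0:C, 1:D, 2:C, 3:A} E=0-q->3 1-q->3
graphs isomorphic (equal up to label-preserving node renaming)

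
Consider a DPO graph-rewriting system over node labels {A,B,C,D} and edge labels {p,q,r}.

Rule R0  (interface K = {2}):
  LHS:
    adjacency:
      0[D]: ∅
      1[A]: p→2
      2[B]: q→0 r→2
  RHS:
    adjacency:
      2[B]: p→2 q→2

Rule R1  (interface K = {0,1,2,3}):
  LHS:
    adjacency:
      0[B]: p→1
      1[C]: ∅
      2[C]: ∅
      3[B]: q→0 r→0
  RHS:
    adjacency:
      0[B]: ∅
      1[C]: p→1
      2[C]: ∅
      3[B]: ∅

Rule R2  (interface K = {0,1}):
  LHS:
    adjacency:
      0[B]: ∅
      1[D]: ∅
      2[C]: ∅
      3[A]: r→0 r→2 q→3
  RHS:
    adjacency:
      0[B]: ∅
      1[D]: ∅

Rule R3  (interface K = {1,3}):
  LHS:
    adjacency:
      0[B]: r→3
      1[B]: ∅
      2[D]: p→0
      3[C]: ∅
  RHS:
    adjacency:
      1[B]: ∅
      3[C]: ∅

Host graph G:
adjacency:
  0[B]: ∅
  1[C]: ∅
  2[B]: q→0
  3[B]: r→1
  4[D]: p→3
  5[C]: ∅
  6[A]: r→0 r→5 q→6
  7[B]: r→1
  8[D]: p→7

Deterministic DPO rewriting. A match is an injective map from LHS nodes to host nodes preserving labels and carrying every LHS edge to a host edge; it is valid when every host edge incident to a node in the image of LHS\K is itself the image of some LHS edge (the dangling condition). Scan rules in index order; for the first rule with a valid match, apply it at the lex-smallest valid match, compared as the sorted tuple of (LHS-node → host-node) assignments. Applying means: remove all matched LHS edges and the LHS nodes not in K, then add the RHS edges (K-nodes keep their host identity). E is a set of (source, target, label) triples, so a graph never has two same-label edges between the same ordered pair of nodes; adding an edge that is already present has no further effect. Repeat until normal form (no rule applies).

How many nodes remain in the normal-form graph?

Answer: 3

Steps:
[0] host  ⇒  9 nodes, 8 edges  {2-q->0 3-r->1 4-p->3 6-r->0 6-r->5 6-q->6 7-r->1 8-p->7}
[1] R2 @ {0↦0, 1↦4, 2↦5, 3↦6}  ⇒  7 nodes, 5 edges  {2-q->0 3-r->1 4-p->3 7-r->1 8-p->7}
[2] R3 @ {0↦3, 1↦0, 2↦4, 3↦1}  ⇒  5 nodes, 3 edges  {2-q->0 7-r->1 8-p->7}
[3] R3 @ {0↦7, 1↦0, 2↦8, 3↦1}  ⇒  3 nodes, 1 edges  {2-q->0}
normal form: no rule applies after step 3
NF nodes: {0:B, 1:C, 2:B}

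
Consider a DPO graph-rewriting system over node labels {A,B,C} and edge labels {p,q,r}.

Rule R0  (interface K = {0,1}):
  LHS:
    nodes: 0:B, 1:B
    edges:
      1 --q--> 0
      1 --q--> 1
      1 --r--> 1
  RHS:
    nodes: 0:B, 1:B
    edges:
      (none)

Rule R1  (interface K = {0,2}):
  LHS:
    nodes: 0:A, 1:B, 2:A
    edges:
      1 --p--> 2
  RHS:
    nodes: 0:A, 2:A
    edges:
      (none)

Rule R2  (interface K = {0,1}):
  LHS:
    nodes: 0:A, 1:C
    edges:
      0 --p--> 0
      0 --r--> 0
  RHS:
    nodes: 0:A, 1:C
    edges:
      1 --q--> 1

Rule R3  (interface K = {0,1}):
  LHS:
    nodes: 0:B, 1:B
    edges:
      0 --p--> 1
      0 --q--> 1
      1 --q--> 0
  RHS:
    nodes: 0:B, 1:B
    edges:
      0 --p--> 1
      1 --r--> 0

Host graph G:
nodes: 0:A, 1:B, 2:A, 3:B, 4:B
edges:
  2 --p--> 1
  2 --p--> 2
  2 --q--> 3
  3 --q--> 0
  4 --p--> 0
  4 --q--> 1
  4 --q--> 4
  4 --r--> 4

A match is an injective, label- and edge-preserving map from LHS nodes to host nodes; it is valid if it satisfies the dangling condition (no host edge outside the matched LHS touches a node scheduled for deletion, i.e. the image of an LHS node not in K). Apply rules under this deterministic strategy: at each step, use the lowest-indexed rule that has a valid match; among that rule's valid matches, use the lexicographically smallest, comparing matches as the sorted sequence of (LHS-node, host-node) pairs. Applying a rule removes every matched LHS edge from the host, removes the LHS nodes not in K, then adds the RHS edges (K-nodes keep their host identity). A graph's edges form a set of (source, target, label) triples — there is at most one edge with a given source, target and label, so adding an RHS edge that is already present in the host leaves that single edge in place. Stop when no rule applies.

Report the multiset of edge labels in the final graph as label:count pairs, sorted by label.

initial: |V|=5 |E|=8  E = 2-p->1 2-p->2 2-q->3 3-q->0 4-p->0 4-q->1 4-q->4 4-r->4
step 1: apply R0 at {0↦1, 1↦4}  → |V|=5 |E|=5  E = 2-p->1 2-p->2 2-q->3 3-q->0 4-p->0
step 2: apply R1 at {0↦2, 1↦4, 2↦0}  → |V|=4 |E|=4  E = 2-p->1 2-p->2 2-q->3 3-q->0
normal form: no rule applies after step 2
NF edges: [(2, 1, 'p'), (2, 2, 'p'), (2, 3, 'q'), (3, 0, 'q')]

Answer: p:2 q:2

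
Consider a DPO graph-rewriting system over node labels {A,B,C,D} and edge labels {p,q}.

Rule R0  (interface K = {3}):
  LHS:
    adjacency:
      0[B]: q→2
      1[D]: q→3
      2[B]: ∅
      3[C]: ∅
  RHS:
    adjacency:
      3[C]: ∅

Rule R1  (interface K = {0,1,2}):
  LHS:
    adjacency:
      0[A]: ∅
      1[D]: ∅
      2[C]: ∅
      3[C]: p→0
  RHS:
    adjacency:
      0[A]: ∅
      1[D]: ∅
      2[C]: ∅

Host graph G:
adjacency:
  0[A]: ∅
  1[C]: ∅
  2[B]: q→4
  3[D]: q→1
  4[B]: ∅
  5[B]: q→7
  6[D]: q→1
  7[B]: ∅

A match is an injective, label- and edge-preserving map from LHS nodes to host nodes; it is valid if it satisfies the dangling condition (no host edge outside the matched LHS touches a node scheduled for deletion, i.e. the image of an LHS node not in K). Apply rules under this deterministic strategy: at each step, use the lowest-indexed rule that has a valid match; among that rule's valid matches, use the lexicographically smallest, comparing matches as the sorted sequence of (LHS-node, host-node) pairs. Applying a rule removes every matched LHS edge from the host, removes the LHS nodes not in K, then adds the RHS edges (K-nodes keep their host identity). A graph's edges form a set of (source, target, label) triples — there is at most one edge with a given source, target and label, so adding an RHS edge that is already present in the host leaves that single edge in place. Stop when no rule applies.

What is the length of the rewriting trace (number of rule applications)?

Answer: 2

Rewrite trace:
initial: |V|=8 |E|=4  E = 2-q->4 3-q->1 5-q->7 6-q->1
step 1: apply R0 at {0↦2, 1↦3, 2↦4, 3↦1}  → |V|=5 |E|=2  E = 5-q->7 6-q->1
step 2: apply R0 at {0↦5, 1↦6, 2↦7, 3↦1}  → |V|=2 |E|=0  E = ∅
halt: no rule applies after step 2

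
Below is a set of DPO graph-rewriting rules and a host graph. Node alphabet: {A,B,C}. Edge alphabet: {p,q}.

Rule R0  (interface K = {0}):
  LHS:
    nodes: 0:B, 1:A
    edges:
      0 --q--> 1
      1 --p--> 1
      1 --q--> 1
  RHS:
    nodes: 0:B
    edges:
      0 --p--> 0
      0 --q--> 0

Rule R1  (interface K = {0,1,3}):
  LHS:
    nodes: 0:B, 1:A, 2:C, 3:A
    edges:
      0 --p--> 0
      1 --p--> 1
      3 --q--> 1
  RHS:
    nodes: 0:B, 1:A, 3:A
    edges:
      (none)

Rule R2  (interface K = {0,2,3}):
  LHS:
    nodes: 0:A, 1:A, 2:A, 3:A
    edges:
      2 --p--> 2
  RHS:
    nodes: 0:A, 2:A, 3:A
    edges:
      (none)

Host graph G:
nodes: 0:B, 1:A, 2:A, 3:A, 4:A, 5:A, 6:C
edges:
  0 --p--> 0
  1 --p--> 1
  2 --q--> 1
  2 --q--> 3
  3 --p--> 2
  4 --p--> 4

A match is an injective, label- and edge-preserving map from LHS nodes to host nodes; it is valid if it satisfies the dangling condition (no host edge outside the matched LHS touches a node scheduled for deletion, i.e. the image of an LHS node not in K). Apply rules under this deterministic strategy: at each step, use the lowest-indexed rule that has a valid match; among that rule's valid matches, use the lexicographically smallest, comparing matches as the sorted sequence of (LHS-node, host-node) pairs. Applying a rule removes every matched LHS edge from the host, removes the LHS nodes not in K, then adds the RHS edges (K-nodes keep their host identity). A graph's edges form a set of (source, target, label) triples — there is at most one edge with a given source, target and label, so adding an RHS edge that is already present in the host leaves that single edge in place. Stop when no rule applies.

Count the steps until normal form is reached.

Answer: 2

Steps:
start.  V:7 E:6  edges: 0-p->0 1-p->1 2-q->1 2-q->3 3-p->2 4-p->4
1. fire R1 via {0↦0, 1↦1, 2↦6, 3↦2}  →  V:6 E:3  edges: 2-q->3 3-p->2 4-p->4
2. fire R2 via {0↦1, 1↦5, 2↦4, 3↦2}  →  V:5 E:2  edges: 2-q->3 3-p->2
final graph: no rule applies after step 2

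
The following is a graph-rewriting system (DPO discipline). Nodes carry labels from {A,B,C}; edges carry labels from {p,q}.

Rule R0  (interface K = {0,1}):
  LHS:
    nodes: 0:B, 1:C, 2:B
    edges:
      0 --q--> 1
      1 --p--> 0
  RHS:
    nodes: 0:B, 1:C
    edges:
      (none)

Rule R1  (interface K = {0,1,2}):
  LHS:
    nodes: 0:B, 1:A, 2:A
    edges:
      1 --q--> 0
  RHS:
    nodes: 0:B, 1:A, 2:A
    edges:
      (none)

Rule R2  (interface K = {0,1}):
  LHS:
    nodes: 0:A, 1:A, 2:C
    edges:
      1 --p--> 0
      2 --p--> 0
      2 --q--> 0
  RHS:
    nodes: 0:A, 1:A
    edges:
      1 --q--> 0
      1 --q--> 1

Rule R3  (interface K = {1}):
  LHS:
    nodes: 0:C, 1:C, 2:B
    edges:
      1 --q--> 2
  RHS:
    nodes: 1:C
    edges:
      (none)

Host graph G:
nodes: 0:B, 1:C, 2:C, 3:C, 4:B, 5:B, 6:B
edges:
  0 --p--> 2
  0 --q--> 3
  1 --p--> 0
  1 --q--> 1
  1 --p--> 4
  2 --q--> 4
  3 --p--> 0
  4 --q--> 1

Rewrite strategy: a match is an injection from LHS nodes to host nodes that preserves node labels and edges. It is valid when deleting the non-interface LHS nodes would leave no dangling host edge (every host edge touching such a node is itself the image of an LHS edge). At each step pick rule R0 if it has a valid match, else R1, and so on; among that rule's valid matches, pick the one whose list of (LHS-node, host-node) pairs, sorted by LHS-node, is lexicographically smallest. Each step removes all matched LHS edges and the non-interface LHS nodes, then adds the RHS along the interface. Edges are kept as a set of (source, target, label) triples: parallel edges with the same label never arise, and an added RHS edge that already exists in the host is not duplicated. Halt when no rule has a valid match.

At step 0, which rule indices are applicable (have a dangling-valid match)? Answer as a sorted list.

R0: 4 valid matches — {0↦0, 1↦3, 2↦5}, {0↦0, 1↦3, 2↦6}, {0↦4, 1↦1, 2↦5} (+1 more)
R1: no valid match — LHS pattern not found
R2: no valid match — LHS pattern not found
R3: no valid match — 2 raw matches, all fail dangling condition

Answer: [R0]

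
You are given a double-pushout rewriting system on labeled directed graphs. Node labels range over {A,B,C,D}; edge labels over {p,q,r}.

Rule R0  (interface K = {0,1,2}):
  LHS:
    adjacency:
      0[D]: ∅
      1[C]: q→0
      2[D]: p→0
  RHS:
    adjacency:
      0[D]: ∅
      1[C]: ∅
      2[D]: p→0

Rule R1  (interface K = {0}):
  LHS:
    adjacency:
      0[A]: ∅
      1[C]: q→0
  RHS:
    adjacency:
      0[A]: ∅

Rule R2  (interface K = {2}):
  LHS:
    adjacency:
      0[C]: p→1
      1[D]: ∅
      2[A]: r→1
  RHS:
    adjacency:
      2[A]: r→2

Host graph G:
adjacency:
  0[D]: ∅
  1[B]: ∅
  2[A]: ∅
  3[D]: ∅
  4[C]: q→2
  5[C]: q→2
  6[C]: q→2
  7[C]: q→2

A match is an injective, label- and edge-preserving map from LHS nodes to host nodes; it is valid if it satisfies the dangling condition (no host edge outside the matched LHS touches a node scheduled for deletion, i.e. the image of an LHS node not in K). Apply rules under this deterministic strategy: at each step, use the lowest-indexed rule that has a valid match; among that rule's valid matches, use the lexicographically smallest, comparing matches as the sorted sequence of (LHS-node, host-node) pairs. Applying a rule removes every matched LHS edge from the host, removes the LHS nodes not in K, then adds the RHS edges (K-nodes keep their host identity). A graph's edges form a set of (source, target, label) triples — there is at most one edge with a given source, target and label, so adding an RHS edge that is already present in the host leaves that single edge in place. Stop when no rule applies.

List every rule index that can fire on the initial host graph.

Answer: [R1]

Steps:
R0: no valid match — LHS pattern not found
R1: 4 valid matches — {0↦2, 1↦4}, {0↦2, 1↦5}, {0↦2, 1↦6} (+1 more)
R2: no valid match — LHS pattern not found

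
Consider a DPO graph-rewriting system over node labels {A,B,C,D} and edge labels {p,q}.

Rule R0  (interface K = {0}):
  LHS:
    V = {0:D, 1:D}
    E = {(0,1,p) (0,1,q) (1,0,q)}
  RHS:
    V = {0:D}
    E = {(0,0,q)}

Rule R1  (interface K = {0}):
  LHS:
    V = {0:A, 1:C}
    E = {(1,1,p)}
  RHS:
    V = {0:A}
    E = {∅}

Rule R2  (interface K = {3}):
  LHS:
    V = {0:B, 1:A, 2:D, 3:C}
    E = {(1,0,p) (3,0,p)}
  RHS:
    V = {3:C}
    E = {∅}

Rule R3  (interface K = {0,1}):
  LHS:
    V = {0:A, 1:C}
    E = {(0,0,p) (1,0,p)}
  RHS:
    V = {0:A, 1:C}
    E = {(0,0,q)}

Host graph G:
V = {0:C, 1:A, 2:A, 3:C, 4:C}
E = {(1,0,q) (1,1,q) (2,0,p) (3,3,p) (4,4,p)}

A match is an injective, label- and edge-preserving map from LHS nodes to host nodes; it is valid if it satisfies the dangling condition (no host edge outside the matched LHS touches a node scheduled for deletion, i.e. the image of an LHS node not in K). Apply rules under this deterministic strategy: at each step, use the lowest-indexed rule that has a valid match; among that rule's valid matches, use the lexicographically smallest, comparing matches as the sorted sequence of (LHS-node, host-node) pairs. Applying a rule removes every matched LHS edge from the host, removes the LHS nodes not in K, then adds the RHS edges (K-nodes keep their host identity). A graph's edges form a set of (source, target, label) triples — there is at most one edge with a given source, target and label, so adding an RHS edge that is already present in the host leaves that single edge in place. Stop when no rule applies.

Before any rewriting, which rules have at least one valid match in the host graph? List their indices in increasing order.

R0: no valid match — LHS pattern not found
R1: 4 valid matches — {0↦1, 1↦3}, {0↦1, 1↦4}, {0↦2, 1↦3} (+1 more)
R2: no valid match — LHS pattern not found
R3: no valid match — LHS pattern not found

Answer: [R1]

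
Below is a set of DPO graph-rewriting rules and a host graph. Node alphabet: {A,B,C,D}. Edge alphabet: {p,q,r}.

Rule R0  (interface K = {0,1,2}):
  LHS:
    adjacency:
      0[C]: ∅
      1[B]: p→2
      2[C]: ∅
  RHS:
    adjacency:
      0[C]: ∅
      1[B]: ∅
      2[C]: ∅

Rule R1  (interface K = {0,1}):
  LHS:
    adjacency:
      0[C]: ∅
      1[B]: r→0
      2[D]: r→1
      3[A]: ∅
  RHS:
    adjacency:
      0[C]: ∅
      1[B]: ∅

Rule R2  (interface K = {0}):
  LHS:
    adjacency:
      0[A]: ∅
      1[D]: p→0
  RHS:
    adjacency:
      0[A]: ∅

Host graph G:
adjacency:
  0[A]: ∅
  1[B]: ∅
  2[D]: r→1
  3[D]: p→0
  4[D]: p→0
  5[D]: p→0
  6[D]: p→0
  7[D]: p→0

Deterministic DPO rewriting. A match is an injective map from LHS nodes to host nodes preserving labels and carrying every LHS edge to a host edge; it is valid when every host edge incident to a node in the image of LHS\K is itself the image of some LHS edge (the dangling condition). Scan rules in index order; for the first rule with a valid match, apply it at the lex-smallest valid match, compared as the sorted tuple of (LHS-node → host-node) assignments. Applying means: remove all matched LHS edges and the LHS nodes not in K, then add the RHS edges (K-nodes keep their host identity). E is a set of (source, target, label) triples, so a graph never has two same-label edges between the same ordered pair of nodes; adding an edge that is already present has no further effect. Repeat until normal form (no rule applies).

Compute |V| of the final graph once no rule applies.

[0] host  ⇒  8 nodes, 6 edges  {2-r->1 3-p->0 4-p->0 5-p->0 6-p->0 7-p->0}
[1] R2 @ {0↦0, 1↦3}  ⇒  7 nodes, 5 edges  {2-r->1 4-p->0 5-p->0 6-p->0 7-p->0}
[2] R2 @ {0↦0, 1↦4}  ⇒  6 nodes, 4 edges  {2-r->1 5-p->0 6-p->0 7-p->0}
[3] R2 @ {0↦0, 1↦5}  ⇒  5 nodes, 3 edges  {2-r->1 6-p->0 7-p->0}
[4] R2 @ {0↦0, 1↦6}  ⇒  4 nodes, 2 edges  {2-r->1 7-p->0}
[5] R2 @ {0↦0, 1↦7}  ⇒  3 nodes, 1 edges  {2-r->1}
final graph: no rule applies after step 5
NF nodes: {0:A, 1:B, 2:D}

Answer: 3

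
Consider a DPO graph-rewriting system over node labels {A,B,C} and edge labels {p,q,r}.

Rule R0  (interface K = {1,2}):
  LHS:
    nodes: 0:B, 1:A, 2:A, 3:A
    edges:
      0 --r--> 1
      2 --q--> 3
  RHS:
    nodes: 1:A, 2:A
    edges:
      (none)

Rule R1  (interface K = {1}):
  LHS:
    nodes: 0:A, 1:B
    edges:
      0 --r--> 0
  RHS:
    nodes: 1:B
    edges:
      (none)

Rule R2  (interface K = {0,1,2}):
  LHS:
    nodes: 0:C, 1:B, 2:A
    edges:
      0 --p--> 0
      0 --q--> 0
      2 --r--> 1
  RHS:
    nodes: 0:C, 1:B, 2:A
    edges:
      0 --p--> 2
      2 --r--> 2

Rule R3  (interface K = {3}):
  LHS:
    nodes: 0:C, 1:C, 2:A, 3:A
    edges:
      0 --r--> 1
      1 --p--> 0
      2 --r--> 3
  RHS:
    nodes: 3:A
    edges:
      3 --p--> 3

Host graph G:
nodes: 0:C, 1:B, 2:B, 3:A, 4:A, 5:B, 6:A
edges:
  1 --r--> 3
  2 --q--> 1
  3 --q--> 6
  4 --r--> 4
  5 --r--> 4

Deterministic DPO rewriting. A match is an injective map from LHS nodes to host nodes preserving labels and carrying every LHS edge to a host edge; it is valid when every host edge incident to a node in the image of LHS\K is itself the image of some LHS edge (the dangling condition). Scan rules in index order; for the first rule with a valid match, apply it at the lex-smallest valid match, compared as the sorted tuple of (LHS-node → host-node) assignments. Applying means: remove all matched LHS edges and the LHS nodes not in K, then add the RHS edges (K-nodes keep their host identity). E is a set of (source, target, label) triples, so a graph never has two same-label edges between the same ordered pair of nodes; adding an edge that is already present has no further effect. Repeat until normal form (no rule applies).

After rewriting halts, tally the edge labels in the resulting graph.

Answer: q:1 r:1

Rewrite trace:
start.  V:7 E:5  edges: 1-r->3 2-q->1 3-q->6 4-r->4 5-r->4
1. fire R0 via {0↦5, 1↦4, 2↦3, 3↦6}  →  V:5 E:3  edges: 1-r->3 2-q->1 4-r->4
2. fire R1 via {0↦4, 1↦1}  →  V:4 E:2  edges: 1-r->3 2-q->1
normal form: no rule applies after step 2
NF edges: [(1, 3, 'r'), (2, 1, 'q')]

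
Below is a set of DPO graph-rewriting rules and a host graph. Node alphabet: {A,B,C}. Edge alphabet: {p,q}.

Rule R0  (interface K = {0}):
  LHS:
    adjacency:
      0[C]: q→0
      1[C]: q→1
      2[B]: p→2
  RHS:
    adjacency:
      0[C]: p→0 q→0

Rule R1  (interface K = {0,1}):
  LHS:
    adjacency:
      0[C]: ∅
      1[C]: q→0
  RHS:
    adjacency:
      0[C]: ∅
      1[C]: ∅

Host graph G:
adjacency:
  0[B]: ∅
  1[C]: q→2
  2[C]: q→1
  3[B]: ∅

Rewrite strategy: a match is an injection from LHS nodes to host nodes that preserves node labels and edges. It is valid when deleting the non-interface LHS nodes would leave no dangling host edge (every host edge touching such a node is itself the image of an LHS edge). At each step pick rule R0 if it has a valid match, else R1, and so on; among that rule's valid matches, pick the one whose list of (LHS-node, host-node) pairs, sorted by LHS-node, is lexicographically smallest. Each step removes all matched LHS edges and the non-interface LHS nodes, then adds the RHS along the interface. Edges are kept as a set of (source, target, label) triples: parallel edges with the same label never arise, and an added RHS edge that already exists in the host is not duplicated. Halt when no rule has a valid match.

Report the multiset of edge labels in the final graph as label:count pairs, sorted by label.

[0] host  ⇒  4 nodes, 2 edges  {1-q->2 2-q->1}
[1] R1 @ {0↦1, 1↦2}  ⇒  4 nodes, 1 edges  {1-q->2}
[2] R1 @ {0↦2, 1↦1}  ⇒  4 nodes, 0 edges  {∅}
normal form: no rule applies after step 2
NF edges: []

Answer: (no edges)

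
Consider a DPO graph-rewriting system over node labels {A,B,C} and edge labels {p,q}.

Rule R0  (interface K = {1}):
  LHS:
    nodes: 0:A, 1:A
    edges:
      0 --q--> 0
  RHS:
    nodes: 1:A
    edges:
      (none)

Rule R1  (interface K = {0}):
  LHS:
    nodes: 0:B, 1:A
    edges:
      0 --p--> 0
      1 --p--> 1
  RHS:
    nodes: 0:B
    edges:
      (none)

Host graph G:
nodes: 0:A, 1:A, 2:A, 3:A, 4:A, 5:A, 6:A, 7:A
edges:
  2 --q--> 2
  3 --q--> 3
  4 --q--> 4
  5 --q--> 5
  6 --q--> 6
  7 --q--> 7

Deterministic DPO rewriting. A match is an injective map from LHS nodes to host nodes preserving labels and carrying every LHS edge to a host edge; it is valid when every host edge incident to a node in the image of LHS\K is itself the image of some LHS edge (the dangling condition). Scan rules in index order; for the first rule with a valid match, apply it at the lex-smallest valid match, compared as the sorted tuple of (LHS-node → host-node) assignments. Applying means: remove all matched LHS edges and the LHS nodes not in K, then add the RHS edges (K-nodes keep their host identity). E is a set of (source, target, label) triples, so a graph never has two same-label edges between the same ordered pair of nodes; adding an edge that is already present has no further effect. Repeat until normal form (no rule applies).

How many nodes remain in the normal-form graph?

start.  V:8 E:6  edges: 2-q->2 3-q->3 4-q->4 5-q->5 6-q->6 7-q->7
1. fire R0 via {0↦2, 1↦0}  →  V:7 E:5  edges: 3-q->3 4-q->4 5-q->5 6-q->6 7-q->7
2. fire R0 via {0↦3, 1↦0}  →  V:6 E:4  edges: 4-q->4 5-q->5 6-q->6 7-q->7
3. fire R0 via {0↦4, 1↦0}  →  V:5 E:3  edges: 5-q->5 6-q->6 7-q->7
4. fire R0 via {0↦5, 1↦0}  →  V:4 E:2  edges: 6-q->6 7-q->7
5. fire R0 via {0↦6, 1↦0}  →  V:3 E:1  edges: 7-q->7
6. fire R0 via {0↦7, 1↦0}  →  V:2 E:0  edges: ∅
normal form: no rule applies after step 6
NF nodes: {0:A, 1:A}

Answer: 2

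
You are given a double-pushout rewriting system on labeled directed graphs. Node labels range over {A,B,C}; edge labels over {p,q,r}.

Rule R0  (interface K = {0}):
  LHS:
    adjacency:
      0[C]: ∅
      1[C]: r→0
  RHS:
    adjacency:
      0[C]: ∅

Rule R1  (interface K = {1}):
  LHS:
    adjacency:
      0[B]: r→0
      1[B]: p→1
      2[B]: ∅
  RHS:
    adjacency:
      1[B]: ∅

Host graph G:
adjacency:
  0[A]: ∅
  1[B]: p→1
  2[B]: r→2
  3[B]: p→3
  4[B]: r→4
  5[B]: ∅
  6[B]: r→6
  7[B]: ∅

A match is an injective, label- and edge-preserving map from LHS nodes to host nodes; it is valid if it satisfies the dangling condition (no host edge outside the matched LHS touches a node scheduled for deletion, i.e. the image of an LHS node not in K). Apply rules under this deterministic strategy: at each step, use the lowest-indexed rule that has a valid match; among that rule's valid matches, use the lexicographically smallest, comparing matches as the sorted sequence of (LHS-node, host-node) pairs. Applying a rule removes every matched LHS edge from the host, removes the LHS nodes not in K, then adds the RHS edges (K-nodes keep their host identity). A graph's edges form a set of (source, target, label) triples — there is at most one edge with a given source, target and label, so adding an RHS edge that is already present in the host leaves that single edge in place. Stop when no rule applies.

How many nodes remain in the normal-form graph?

Answer: 4

Steps:
[0] host  ⇒  8 nodes, 5 edges  {1-p->1 2-r->2 3-p->3 4-r->4 6-r->6}
[1] R1 @ {0↦2, 1↦1, 2↦5}  ⇒  6 nodes, 3 edges  {3-p->3 4-r->4 6-r->6}
[2] R1 @ {0↦4, 1↦3, 2↦1}  ⇒  4 nodes, 1 edges  {6-r->6}
final graph: no rule applies after step 2
NF nodes: {0:A, 3:B, 6:B, 7:B}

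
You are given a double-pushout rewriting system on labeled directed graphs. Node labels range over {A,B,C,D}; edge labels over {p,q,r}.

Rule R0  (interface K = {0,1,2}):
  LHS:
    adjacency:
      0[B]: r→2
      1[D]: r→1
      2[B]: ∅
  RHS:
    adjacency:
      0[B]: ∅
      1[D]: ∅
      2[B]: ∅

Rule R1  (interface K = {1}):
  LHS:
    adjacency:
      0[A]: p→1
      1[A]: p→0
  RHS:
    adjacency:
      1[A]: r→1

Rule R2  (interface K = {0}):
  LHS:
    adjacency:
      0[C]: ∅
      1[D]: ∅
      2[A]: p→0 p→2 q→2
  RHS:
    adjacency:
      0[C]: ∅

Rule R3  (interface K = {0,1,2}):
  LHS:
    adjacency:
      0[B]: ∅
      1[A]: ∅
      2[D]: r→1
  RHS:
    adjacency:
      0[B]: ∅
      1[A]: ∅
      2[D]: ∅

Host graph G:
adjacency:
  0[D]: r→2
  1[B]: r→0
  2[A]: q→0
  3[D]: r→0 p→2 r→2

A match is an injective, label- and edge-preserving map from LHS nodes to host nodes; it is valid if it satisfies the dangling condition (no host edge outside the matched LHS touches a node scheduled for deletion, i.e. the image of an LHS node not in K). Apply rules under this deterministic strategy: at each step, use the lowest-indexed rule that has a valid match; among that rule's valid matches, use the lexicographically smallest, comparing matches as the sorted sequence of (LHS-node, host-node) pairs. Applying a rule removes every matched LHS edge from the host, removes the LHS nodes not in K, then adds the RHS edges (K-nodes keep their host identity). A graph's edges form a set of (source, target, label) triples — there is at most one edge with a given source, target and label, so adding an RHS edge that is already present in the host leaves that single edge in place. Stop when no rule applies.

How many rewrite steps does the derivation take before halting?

Answer: 2

Steps:
initial: |V|=4 |E|=6  E = 0-r->2 1-r->0 2-q->0 3-r->0 3-p->2 3-r->2
step 1: apply R3 at {0↦1, 1↦2, 2↦0}  → |V|=4 |E|=5  E = 1-r->0 2-q->0 3-r->0 3-p->2 3-r->2
step 2: apply R3 at {0↦1, 1↦2, 2↦3}  → |V|=4 |E|=4  E = 1-r->0 2-q->0 3-r->0 3-p->2
normal form: no rule applies after step 2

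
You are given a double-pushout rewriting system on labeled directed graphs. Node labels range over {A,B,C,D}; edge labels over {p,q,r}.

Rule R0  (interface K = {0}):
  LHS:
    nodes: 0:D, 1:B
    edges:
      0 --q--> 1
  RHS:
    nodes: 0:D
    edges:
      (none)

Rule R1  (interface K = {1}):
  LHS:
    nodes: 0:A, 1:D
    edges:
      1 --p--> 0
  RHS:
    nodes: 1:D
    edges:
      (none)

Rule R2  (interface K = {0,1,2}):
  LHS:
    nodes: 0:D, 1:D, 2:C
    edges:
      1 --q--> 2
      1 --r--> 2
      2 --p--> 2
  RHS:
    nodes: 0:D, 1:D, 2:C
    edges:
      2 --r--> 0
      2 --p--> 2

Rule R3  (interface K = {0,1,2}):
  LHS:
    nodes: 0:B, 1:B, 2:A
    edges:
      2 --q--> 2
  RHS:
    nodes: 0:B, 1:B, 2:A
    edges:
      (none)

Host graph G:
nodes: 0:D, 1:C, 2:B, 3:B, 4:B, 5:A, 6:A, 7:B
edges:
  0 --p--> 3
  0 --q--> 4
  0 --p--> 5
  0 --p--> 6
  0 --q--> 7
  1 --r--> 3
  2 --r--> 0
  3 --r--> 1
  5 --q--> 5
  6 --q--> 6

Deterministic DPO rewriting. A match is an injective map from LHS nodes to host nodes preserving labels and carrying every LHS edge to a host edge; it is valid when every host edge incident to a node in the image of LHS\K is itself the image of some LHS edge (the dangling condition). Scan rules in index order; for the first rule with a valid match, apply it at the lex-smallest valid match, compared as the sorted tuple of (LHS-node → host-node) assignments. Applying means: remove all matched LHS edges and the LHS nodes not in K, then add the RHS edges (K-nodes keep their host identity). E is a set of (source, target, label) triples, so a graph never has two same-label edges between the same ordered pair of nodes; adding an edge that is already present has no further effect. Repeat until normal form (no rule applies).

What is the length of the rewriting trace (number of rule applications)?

initial: |V|=8 |E|=10  E = 0-p->3 0-q->4 0-p->5 0-p->6 0-q->7 1-r->3 2-r->0 3-r->1 5-q->5 6-q->6
step 1: apply R0 at {0↦0, 1↦4}  → |V|=7 |E|=9  E = 0-p->3 0-p->5 0-p->6 0-q->7 1-r->3 2-r->0 3-r->1 5-q->5 6-q->6
step 2: apply R0 at {0↦0, 1↦7}  → |V|=6 |E|=8  E = 0-p->3 0-p->5 0-p->6 1-r->3 2-r->0 3-r->1 5-q->5 6-q->6
step 3: apply R3 at {0↦2, 1↦3, 2↦5}  → |V|=6 |E|=7  E = 0-p->3 0-p->5 0-p->6 1-r->3 2-r->0 3-r->1 6-q->6
step 4: apply R1 at {0↦5, 1↦0}  → |V|=5 |E|=6  E = 0-p->3 0-p->6 1-r->3 2-r->0 3-r->1 6-q->6
step 5: apply R3 at {0↦2, 1↦3, 2↦6}  → |V|=5 |E|=5  E = 0-p->3 0-p->6 1-r->3 2-r->0 3-r->1
step 6: apply R1 at {0↦6, 1↦0}  → |V|=4 |E|=4  E = 0-p->3 1-r->3 2-r->0 3-r->1
final graph: no rule applies after step 6

Answer: 6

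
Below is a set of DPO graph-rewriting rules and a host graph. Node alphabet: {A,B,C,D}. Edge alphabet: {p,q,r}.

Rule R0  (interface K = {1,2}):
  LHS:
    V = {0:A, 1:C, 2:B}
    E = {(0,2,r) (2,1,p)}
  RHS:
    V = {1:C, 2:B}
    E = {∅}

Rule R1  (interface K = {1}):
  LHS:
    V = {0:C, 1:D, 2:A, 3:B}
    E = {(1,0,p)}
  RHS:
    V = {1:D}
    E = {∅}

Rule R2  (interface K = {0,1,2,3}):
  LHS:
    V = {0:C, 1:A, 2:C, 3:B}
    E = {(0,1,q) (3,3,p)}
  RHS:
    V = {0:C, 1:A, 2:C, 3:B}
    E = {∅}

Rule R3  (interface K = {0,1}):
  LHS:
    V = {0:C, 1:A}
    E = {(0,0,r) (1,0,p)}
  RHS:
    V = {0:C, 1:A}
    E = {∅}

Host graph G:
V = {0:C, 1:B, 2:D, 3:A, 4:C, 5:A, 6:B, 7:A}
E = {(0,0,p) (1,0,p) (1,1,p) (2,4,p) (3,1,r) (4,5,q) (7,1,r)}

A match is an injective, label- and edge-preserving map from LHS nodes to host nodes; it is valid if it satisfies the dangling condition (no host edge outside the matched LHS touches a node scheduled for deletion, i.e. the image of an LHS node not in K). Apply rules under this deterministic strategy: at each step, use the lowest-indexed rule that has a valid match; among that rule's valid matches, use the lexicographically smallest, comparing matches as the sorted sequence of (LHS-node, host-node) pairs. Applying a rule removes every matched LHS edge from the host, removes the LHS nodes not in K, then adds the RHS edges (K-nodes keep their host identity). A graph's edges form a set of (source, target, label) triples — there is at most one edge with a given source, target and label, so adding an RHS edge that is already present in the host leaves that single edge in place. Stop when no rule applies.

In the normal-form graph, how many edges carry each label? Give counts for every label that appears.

Answer: p:1 r:1

Steps:
start.  V:8 E:7  edges: 0-p->0 1-p->0 1-p->1 2-p->4 3-r->1 4-q->5 7-r->1
1. fire R0 via {0↦3, 1↦0, 2↦1}  →  V:7 E:5  edges: 0-p->0 1-p->1 2-p->4 4-q->5 7-r->1
2. fire R2 via {0↦4, 1↦5, 2↦0, 3↦1}  →  V:7 E:3  edges: 0-p->0 2-p->4 7-r->1
3. fire R1 via {0↦4, 1↦2, 2↦5, 3↦6}  →  V:4 E:2  edges: 0-p->0 7-r->1
normal form: no rule applies after step 3
NF edges: [(0, 0, 'p'), (7, 1, 'r')]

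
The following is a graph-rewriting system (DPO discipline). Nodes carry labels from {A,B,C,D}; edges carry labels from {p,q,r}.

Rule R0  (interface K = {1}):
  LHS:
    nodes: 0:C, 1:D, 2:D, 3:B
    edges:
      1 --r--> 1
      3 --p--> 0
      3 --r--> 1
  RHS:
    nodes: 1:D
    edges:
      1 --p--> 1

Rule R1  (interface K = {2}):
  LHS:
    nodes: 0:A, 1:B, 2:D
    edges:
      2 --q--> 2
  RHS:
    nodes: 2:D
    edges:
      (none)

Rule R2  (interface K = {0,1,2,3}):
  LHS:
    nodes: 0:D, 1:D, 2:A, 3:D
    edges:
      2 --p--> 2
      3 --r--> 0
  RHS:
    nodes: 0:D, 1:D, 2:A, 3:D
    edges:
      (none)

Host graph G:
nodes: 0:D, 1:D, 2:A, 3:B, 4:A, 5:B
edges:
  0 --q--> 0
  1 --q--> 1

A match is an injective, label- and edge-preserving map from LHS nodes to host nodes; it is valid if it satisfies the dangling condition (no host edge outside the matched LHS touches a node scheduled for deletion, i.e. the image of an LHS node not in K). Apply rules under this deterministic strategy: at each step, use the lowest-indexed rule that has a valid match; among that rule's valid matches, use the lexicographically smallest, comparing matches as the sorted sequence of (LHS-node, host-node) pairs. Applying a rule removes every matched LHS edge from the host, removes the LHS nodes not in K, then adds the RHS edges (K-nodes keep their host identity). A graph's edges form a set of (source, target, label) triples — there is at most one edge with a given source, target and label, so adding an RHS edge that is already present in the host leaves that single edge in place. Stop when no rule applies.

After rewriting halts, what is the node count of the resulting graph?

start.  V:6 E:2  edges: 0-q->0 1-q->1
1. fire R1 via {0↦2, 1↦3, 2↦0}  →  V:4 E:1  edges: 1-q->1
2. fire R1 via {0↦4, 1↦5, 2↦1}  →  V:2 E:0  edges: ∅
normal form: no rule applies after step 2
NF nodes: {0:D, 1:D}

Answer: 2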